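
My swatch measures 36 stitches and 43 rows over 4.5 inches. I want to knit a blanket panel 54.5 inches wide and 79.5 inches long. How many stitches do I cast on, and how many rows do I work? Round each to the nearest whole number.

Cast on 436 stitches and work 760 rows.

Stitch gauge = 36/4.5 = 8 sts/in; 54.5 × 8 = 436.00 → 436 sts.
Row gauge = 43/4.5 = 9.556 rows/in; 79.5 × 9.556 = 759.67 → 760 rows.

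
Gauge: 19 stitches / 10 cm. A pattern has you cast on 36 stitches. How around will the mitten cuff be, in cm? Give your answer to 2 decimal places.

19 stitches / 10 cm = 1.9 stitches per cm.
36 / 1.9 = 18.947 cm.

18.95 cm.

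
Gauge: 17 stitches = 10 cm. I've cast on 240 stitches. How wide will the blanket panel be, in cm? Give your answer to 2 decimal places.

141.18 cm.

17 stitches / 10 cm = 1.7 stitches per cm.
240 / 1.7 = 141.176 cm.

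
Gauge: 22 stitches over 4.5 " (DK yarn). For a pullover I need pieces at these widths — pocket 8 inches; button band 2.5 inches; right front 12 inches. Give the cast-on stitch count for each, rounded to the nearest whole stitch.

Rate = 22/4.5 = 4.889 sts per in.
pocket: 8 × 4.889 = 39.11 → 39.
button band: 2.5 × 4.889 = 12.22 → 12.
right front: 12 × 4.889 = 58.67 → 59.

pocket 39; button band 12; right front 59.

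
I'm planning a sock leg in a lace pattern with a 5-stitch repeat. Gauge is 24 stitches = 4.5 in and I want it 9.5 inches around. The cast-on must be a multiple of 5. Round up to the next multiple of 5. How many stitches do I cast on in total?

24 / 4.5 = 5.333 sts per inch.
9.5 × 5.333 = 50.67 sts.
Next multiple of 5: 55.

CO 55 sts.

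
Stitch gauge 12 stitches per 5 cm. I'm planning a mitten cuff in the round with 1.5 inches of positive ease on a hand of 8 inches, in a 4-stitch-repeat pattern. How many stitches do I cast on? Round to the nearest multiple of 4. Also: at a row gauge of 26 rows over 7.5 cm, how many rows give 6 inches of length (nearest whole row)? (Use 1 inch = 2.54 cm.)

Finished = 8 + 1.5 = 9.5 inches.
9.5 inches × 2.54 = 24.13 cm.
12/5 = 2.4 sts per cm; 24.13 × 2.4 = 57.91 sts.
Nearest multiple of 4 → 56.
6 inches = 15.24 cm; × 3.467 = 52.83 → 53 rows.

Cast on 56 stitches; work 53 rows.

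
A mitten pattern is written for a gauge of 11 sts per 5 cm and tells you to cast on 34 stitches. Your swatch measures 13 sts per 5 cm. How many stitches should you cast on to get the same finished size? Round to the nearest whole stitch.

Scale factor = 13 / 11 = 1.182.
34 × 13 / 11 = 40.18 sts.
→ 40 sts.

Cast on 40 stitches.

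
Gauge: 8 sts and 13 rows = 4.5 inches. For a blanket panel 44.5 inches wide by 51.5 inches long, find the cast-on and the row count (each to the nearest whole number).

Stitch gauge = 8/4.5 = 1.778 sts/in; 44.5 × 1.778 = 79.11 → 79 sts.
Row gauge = 13/4.5 = 2.889 rows/in; 51.5 × 2.889 = 148.78 → 149 rows.

Cast on 79 stitches and work 149 rows.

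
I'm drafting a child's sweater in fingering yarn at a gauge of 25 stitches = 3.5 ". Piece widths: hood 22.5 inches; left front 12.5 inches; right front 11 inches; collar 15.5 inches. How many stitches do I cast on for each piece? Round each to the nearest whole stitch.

hood 161; left front 89; right front 79; collar 111.

Rate = 25/3.5 = 7.143 sts per in.
hood: 22.5 × 7.143 = 160.71 → 161.
left front: 12.5 × 7.143 = 89.29 → 89.
right front: 11 × 7.143 = 78.57 → 79.
collar: 15.5 × 7.143 = 110.71 → 111.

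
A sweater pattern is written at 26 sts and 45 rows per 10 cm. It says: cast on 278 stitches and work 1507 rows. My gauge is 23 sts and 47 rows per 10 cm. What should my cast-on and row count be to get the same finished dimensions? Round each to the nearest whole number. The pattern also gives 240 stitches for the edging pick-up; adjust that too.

Cast on 246 stitches; work 1574 rows; edging pick-up 212 stitches.

Stitches: 278 × 23/26 = 245.92 → 246.
Rows: 1507 × 47/45 = 1573.98 → 1574.
edging pick-up: 240 × 23/26 = 212.31 → 212.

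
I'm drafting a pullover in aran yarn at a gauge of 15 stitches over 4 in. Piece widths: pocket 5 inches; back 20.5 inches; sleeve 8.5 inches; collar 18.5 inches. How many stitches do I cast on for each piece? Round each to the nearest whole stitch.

pocket 19; back 77; sleeve 32; collar 69.

Rate = 15/4 = 3.75 sts per in.
pocket: 5 × 3.75 = 18.75 → 19.
back: 20.5 × 3.75 = 76.88 → 77.
sleeve: 8.5 × 3.75 = 31.88 → 32.
collar: 18.5 × 3.75 = 69.38 → 69.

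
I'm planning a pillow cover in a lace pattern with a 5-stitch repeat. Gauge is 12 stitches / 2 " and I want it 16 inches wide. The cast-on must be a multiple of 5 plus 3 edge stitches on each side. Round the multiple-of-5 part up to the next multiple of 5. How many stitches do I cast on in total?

96 stitches.

12 / 2 = 6 sts per inch.
16 × 6 = 96.00 sts.
Less 6 edge sts → 90.00 for the repeat.
Next multiple of 5: 90.
Add back 6 edge sts → 96.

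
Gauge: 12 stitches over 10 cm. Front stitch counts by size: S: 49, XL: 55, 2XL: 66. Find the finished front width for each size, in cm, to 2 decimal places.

S 40.83 cm; XL 45.83 cm; 2XL 55.00 cm.

12/10 = 1.2 sts per cm.
S: 49 / 1.2 = 40.833 → 40.83 cm.
XL: 55 / 1.2 = 45.833 → 45.83 cm.
2XL: 66 / 1.2 = 55.000 → 55.00 cm.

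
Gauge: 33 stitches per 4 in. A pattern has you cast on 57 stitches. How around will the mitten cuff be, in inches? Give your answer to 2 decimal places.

6.91 inches.

33 stitches / 4 inch = 8.25 stitches per inch.
57 / 8.25 = 6.909 inches.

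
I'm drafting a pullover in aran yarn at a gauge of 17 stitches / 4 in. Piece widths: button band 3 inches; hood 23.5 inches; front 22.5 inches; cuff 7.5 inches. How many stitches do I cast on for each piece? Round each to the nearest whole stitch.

Rate = 17/4 = 4.25 sts per in.
button band: 3 × 4.25 = 12.75 → 13.
hood: 23.5 × 4.25 = 99.88 → 100.
front: 22.5 × 4.25 = 95.62 → 96.
cuff: 7.5 × 4.25 = 31.88 → 32.

button band 13; hood 100; front 96; cuff 32.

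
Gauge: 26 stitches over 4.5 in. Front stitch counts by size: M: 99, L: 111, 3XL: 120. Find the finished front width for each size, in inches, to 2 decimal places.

M 17.13 inches; L 19.21 inches; 3XL 20.77 inches.

26/4.5 = 5.778 sts per in.
M: 99 / 5.778 = 17.135 → 17.13 in.
L: 111 / 5.778 = 19.212 → 19.21 in.
3XL: 120 / 5.778 = 20.769 → 20.77 in.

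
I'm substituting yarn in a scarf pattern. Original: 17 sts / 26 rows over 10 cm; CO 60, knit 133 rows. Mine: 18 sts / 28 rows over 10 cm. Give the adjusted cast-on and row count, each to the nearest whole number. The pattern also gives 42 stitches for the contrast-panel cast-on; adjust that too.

Stitches: 60 × 18/17 = 63.53 → 64.
Rows: 133 × 28/26 = 143.23 → 143.
contrast-panel cast-on: 42 × 18/17 = 44.47 → 44.

Cast on 64 stitches; work 143 rows; contrast-panel cast-on 44 stitches.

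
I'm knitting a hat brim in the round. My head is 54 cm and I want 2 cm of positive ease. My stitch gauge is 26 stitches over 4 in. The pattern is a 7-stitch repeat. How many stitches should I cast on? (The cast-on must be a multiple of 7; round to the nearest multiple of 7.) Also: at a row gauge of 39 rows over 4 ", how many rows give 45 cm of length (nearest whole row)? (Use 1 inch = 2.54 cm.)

Cast on 140 stitches; work 173 rows.

Finished = 54 + 2 = 56 cm.
56 cm × 1/2.54 = 22.05 inches.
26/4 = 6.5 sts per in; 22.05 × 6.5 = 143.31 sts.
Nearest multiple of 7 → 140.
45 cm = 17.72 inches; × 9.75 = 172.74 → 173 rows.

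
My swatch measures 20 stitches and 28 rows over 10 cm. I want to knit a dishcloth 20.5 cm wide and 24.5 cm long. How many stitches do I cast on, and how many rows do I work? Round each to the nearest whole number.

Cast on 41 stitches and work 69 rows.

Stitch gauge = 20/10 = 2 sts/cm; 20.5 × 2 = 41.00 → 41 sts.
Row gauge = 28/10 = 2.8 rows/cm; 24.5 × 2.8 = 68.60 → 69 rows.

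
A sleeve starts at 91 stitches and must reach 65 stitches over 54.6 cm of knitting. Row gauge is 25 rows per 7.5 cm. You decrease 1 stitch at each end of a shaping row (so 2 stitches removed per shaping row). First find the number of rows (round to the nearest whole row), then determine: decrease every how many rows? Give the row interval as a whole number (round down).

Rows = 54.6 × 3.333 = 182.0 → 182 rows.
Stitches to remove: 26 → 13 shaping rows (at 2 st each).
182 / 13 = 14.00 → every 14 rows.

Decrease every 14th row.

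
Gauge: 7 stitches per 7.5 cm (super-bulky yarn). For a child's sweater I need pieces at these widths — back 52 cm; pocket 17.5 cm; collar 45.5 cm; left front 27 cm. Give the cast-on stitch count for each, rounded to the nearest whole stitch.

Rate = 7/7.5 = 0.933 sts per cm.
back: 52 × 0.933 = 48.53 → 49.
pocket: 17.5 × 0.933 = 16.33 → 16.
collar: 45.5 × 0.933 = 42.47 → 42.
left front: 27 × 0.933 = 25.20 → 25.

back 49; pocket 16; collar 42; left front 25.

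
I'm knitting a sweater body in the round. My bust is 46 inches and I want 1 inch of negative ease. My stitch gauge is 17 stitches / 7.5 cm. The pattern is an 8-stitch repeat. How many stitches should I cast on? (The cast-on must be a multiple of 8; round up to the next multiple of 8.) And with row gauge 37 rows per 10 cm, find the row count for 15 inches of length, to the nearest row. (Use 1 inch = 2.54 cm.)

Finished = 46 − 1 = 45 inches.
45 inches × 2.54 = 114.30 cm.
17/7.5 = 2.267 sts per cm; 114.30 × 2.267 = 259.08 sts.
Next multiple of 8 → 264.
15 inches = 38.10 cm; × 3.7 = 140.97 → 141 rows.

Cast on 264 stitches; work 141 rows.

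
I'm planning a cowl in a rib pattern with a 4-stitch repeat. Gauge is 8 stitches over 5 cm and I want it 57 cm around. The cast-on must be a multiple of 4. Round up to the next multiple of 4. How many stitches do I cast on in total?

Cast on 92 stitches.

8 / 5 = 1.6 sts per cm.
57 × 1.6 = 91.20 sts.
Next multiple of 4: 92.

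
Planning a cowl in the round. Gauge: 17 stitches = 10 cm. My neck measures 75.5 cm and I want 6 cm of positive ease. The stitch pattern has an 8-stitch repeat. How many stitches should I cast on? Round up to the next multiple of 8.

Cast on 144 stitches.

Finished = 75.5 + 6 = 81.5 cm.
17 / 10 = 1.7 sts/cm.
81.5 × 1.7 = 138.55 sts.
Next multiple of 8: 144.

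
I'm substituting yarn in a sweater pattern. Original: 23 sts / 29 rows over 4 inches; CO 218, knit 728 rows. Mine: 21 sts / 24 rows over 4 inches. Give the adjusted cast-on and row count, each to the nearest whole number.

Stitches: 218 × 21/23 = 199.04 → 199.
Rows: 728 × 24/29 = 602.48 → 602.

Cast on 199 stitches; work 602 rows.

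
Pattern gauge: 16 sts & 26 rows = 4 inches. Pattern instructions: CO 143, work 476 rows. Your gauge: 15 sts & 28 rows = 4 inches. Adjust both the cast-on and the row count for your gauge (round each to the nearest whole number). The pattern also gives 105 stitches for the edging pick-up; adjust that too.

Stitches: 143 × 15/16 = 134.06 → 134.
Rows: 476 × 28/26 = 512.62 → 513.
edging pick-up: 105 × 15/16 = 98.44 → 98.

Cast on 134 stitches; work 513 rows; edging pick-up 98 stitches.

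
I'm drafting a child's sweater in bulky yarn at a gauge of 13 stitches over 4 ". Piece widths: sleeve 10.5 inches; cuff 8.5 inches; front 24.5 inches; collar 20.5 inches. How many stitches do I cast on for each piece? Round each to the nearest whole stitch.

sleeve 34; cuff 28; front 80; collar 67.

Rate = 13/4 = 3.25 sts per in.
sleeve: 10.5 × 3.25 = 34.12 → 34.
cuff: 8.5 × 3.25 = 27.62 → 28.
front: 24.5 × 3.25 = 79.62 → 80.
collar: 20.5 × 3.25 = 66.62 → 67.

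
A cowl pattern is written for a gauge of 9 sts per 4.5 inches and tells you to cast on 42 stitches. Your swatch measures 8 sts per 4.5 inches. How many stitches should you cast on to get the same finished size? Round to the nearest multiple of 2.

38 stitches.

Scale factor = 8 / 9 = 0.889.
42 × 8 / 9 = 37.33 sts.
→ 38 sts.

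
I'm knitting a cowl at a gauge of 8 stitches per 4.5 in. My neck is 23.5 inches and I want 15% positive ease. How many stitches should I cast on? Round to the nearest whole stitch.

Finished = 23.5 × 1.15 = 27.02 in.
8 / 4.5 = 1.778 sts per inch.
27.02 × 1.778 = 48.04 sts.
→ 48 sts.

48 stitches.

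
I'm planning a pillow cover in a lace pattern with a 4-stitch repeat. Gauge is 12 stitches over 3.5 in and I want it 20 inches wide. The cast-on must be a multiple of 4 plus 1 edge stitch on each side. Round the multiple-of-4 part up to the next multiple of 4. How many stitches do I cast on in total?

CO 70 sts.

12 / 3.5 = 3.429 sts per inch.
20 × 3.429 = 68.57 sts.
Less 2 edge sts → 66.57 for the repeat.
Next multiple of 4: 68.
Add back 2 edge sts → 70.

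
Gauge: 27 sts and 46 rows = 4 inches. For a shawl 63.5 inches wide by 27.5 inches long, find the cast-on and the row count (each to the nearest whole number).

Stitch gauge = 27/4 = 6.75 sts/in; 63.5 × 6.75 = 428.62 → 429 sts.
Row gauge = 46/4 = 11.5 rows/in; 27.5 × 11.5 = 316.25 → 316 rows.

Cast on 429 stitches and work 316 rows.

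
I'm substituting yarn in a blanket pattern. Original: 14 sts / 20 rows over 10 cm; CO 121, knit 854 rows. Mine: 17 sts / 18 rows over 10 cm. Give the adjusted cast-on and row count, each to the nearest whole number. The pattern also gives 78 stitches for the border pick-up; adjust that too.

Cast on 147 stitches; work 769 rows; border pick-up 95 stitches.

Stitches: 121 × 17/14 = 146.93 → 147.
Rows: 854 × 18/20 = 768.60 → 769.
border pick-up: 78 × 17/14 = 94.71 → 95.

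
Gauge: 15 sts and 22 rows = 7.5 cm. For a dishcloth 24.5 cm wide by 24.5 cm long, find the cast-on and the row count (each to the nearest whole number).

Stitch gauge = 15/7.5 = 2 sts/cm; 24.5 × 2 = 49.00 → 49 sts.
Row gauge = 22/7.5 = 2.933 rows/cm; 24.5 × 2.933 = 71.87 → 72 rows.

Cast on 49 stitches and work 72 rows.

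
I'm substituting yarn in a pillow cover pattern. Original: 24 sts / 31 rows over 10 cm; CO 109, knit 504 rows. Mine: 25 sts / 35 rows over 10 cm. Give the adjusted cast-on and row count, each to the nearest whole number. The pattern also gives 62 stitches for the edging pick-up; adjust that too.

Cast on 114 stitches; work 569 rows; edging pick-up 65 stitches.

Stitches: 109 × 25/24 = 113.54 → 114.
Rows: 504 × 35/31 = 569.03 → 569.
edging pick-up: 62 × 25/24 = 64.58 → 65.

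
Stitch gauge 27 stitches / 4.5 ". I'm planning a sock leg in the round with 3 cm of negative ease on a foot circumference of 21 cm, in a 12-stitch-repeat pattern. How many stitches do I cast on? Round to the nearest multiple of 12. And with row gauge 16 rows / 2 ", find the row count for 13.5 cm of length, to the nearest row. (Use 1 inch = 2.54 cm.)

Cast on 48 stitches; work 43 rows.

Finished = 21 − 3 = 18 cm.
18 cm × 1/2.54 = 7.09 inches.
27/4.5 = 6 sts per in; 7.09 × 6 = 42.52 sts.
Nearest multiple of 12 → 48.
13.5 cm = 5.31 inches; × 8 = 42.52 → 43 rows.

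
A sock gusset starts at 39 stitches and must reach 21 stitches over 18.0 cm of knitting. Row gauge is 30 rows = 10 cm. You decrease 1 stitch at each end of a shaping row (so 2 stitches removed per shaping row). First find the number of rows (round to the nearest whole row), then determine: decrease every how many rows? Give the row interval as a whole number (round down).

Rows = 18.0 × 3 = 54.0 → 54 rows.
Stitches to remove: 18 → 9 shaping rows (at 2 st each).
54 / 9 = 6.00 → every 6 rows.

Decrease every 6th row.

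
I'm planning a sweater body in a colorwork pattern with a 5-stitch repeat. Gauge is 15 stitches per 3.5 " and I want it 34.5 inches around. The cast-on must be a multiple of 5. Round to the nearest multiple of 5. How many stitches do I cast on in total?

Cast on 150 stitches.

15 / 3.5 = 4.286 sts per inch.
34.5 × 4.286 = 147.86 sts.
Nearest multiple of 5: 150.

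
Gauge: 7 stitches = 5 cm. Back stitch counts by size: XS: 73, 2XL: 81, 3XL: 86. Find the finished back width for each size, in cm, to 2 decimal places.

7/5 = 1.4 sts per cm.
XS: 73 / 1.4 = 52.143 → 52.14 cm.
2XL: 81 / 1.4 = 57.857 → 57.86 cm.
3XL: 86 / 1.4 = 61.429 → 61.43 cm.

XS 52.14 cm; 2XL 57.86 cm; 3XL 61.43 cm.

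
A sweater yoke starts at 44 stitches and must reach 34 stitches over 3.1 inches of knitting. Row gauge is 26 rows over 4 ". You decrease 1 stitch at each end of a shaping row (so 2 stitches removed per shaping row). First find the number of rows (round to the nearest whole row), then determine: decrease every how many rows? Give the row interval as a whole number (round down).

Decrease every 4th row.

Rows = 3.1 × 6.5 = 20.2 → 20 rows.
Stitches to remove: 10 → 5 shaping rows (at 2 st each).
20 / 5 = 4.00 → every 4 rows.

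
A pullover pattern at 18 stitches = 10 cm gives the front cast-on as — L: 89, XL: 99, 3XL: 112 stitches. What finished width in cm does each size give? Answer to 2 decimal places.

18/10 = 1.8 sts per cm.
L: 89 / 1.8 = 49.444 → 49.44 cm.
XL: 99 / 1.8 = 55.000 → 55.00 cm.
3XL: 112 / 1.8 = 62.222 → 62.22 cm.

L 49.44 cm; XL 55.00 cm; 3XL 62.22 cm.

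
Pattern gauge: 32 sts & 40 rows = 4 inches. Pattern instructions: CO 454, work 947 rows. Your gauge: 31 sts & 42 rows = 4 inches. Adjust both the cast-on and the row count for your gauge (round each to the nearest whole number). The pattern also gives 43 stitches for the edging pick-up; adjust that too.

Cast on 440 stitches; work 994 rows; edging pick-up 42 stitches.

Stitches: 454 × 31/32 = 439.81 → 440.
Rows: 947 × 42/40 = 994.35 → 994.
edging pick-up: 43 × 31/32 = 41.66 → 42.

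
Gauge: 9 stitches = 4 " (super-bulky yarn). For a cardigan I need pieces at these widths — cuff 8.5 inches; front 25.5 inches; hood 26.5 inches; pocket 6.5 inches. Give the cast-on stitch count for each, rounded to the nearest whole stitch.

cuff 19; front 57; hood 60; pocket 15.

Rate = 9/4 = 2.25 sts per in.
cuff: 8.5 × 2.25 = 19.12 → 19.
front: 25.5 × 2.25 = 57.38 → 57.
hood: 26.5 × 2.25 = 59.62 → 60.
pocket: 6.5 × 2.25 = 14.62 → 15.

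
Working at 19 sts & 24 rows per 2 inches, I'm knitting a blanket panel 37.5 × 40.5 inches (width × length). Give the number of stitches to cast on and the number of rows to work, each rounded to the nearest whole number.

Stitch gauge = 19/2 = 9.5 sts/in; 37.5 × 9.5 = 356.25 → 356 sts.
Row gauge = 24/2 = 12 rows/in; 40.5 × 12 = 486.00 → 486 rows.

Cast on 356 stitches and work 486 rows.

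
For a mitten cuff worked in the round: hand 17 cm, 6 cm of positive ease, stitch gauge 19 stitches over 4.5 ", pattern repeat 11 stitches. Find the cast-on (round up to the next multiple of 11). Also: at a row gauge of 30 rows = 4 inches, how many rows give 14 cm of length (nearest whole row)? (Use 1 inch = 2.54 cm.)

Cast on 44 stitches; work 41 rows.

Finished = 17 + 6 = 23 cm.
23 cm × 1/2.54 = 9.06 inches.
19/4.5 = 4.222 sts per in; 9.06 × 4.222 = 38.23 sts.
Next multiple of 11 → 44.
14 cm = 5.51 inches; × 7.5 = 41.34 → 41 rows.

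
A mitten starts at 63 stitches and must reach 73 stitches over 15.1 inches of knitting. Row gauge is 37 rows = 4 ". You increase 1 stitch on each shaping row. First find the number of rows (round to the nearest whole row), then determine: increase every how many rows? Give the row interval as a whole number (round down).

Increase every 14th row.

Rows = 15.1 × 9.25 = 139.7 → 140 rows.
Stitches to add: 10 → 10 shaping rows (at 1 st each).
140 / 10 = 14.00 → every 14 rows.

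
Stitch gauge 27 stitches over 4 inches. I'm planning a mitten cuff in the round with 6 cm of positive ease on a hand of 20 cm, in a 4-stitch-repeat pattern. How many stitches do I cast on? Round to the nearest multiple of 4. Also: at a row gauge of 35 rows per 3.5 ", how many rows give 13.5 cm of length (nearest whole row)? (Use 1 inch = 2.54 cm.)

Finished = 20 + 6 = 26 cm.
26 cm × 1/2.54 = 10.24 inches.
27/4 = 6.75 sts per in; 10.24 × 6.75 = 69.09 sts.
Nearest multiple of 4 → 68.
13.5 cm = 5.31 inches; × 10 = 53.15 → 53 rows.

Cast on 68 stitches; work 53 rows.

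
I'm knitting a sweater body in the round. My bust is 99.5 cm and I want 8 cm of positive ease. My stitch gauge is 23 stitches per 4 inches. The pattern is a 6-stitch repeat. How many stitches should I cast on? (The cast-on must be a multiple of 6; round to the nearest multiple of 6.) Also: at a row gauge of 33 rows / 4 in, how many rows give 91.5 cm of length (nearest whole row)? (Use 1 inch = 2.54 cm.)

Cast on 246 stitches; work 297 rows.

Finished = 99.5 + 8 = 107.5 cm.
107.5 cm × 1/2.54 = 42.32 inches.
23/4 = 5.75 sts per in; 42.32 × 5.75 = 243.36 sts.
Nearest multiple of 6 → 246.
91.5 cm = 36.02 inches; × 8.25 = 297.19 → 297 rows.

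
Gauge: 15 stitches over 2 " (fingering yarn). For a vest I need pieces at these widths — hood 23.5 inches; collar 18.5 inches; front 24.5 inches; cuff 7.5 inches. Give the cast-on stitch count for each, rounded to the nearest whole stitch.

hood 176; collar 139; front 184; cuff 56.

Rate = 15/2 = 7.5 sts per in.
hood: 23.5 × 7.5 = 176.25 → 176.
collar: 18.5 × 7.5 = 138.75 → 139.
front: 24.5 × 7.5 = 183.75 → 184.
cuff: 7.5 × 7.5 = 56.25 → 56.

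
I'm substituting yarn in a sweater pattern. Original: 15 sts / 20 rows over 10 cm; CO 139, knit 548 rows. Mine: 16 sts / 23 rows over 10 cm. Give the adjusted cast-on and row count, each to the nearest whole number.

Cast on 148 stitches; work 630 rows.

Stitches: 139 × 16/15 = 148.27 → 148.
Rows: 548 × 23/20 = 630.20 → 630.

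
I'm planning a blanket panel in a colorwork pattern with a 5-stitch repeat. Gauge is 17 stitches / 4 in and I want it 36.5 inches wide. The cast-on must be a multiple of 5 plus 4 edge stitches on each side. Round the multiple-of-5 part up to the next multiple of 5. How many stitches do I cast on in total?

158 stitches.

17 / 4 = 4.25 sts per inch.
36.5 × 4.25 = 155.12 sts.
Less 8 edge sts → 147.12 for the repeat.
Next multiple of 5: 150.
Add back 8 edge sts → 158.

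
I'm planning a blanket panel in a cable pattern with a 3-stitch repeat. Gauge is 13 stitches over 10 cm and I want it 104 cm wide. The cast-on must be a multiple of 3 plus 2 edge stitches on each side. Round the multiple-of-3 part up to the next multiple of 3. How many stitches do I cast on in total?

CO 136 sts.

13 / 10 = 1.3 sts per cm.
104 × 1.3 = 135.20 sts.
Less 4 edge sts → 131.20 for the repeat.
Next multiple of 3: 132.
Add back 4 edge sts → 136.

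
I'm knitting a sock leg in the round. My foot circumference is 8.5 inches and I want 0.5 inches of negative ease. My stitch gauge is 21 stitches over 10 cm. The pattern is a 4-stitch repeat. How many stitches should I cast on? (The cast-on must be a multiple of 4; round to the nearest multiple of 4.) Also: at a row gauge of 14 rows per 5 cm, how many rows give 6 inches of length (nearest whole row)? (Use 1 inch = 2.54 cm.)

Cast on 44 stitches; work 43 rows.

Finished = 8.5 − 0.5 = 8 inches.
8 inches × 2.54 = 20.32 cm.
21/10 = 2.1 sts per cm; 20.32 × 2.1 = 42.67 sts.
Nearest multiple of 4 → 44.
6 inches = 15.24 cm; × 2.8 = 42.67 → 43 rows.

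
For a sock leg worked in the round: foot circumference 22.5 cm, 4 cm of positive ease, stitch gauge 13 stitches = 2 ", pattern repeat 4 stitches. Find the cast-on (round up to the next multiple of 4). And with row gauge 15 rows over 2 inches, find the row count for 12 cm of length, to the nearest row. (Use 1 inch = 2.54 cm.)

Cast on 68 stitches; work 35 rows.

Finished = 22.5 + 4 = 26.5 cm.
26.5 cm × 1/2.54 = 10.43 inches.
13/2 = 6.5 sts per in; 10.43 × 6.5 = 67.81 sts.
Next multiple of 4 → 68.
12 cm = 4.72 inches; × 7.5 = 35.43 → 35 rows.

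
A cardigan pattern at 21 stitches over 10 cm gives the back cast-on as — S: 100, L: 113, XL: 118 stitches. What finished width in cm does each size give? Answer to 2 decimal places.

S 47.62 cm; L 53.81 cm; XL 56.19 cm.

21/10 = 2.1 sts per cm.
S: 100 / 2.1 = 47.619 → 47.62 cm.
L: 113 / 2.1 = 53.810 → 53.81 cm.
XL: 118 / 2.1 = 56.190 → 56.19 cm.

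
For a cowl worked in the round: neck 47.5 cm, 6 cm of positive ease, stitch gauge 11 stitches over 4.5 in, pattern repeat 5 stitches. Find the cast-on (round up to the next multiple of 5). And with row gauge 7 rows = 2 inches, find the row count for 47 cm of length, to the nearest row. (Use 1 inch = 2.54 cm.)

Cast on 55 stitches; work 65 rows.

Finished = 47.5 + 6 = 53.5 cm.
53.5 cm × 1/2.54 = 21.06 inches.
11/4.5 = 2.444 sts per in; 21.06 × 2.444 = 51.49 sts.
Next multiple of 5 → 55.
47 cm = 18.50 inches; × 3.5 = 64.76 → 65 rows.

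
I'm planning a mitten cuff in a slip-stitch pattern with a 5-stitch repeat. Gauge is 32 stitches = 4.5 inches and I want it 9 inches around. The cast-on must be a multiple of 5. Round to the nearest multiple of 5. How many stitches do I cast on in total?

32 / 4.5 = 7.111 sts per inch.
9 × 7.111 = 64.00 sts.
Nearest multiple of 5: 65.

CO 65 sts.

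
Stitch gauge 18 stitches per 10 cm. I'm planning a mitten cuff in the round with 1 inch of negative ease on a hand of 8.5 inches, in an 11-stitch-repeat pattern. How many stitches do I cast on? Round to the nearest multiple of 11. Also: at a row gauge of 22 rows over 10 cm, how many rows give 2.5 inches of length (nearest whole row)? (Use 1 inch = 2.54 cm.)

Finished = 8.5 − 1 = 7.5 inches.
7.5 inches × 2.54 = 19.05 cm.
18/10 = 1.8 sts per cm; 19.05 × 1.8 = 34.29 sts.
Nearest multiple of 11 → 33.
2.5 inches = 6.35 cm; × 2.2 = 13.97 → 14 rows.

Cast on 33 stitches; work 14 rows.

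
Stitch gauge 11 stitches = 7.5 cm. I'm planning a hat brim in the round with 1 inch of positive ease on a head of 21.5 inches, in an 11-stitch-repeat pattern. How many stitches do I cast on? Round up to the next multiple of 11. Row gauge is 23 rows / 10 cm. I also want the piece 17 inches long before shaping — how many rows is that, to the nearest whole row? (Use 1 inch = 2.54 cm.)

Finished = 21.5 + 1 = 22.5 inches.
22.5 inches × 2.54 = 57.15 cm.
11/7.5 = 1.467 sts per cm; 57.15 × 1.467 = 83.82 sts.
Next multiple of 11 → 88.
17 inches = 43.18 cm; × 2.3 = 99.31 → 99 rows.

Cast on 88 stitches; work 99 rows.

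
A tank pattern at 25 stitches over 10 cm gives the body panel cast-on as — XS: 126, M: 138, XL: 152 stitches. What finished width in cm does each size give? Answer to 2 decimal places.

25/10 = 2.5 sts per cm.
XS: 126 / 2.5 = 50.400 → 50.40 cm.
M: 138 / 2.5 = 55.200 → 55.20 cm.
XL: 152 / 2.5 = 60.800 → 60.80 cm.

XS 50.40 cm; M 55.20 cm; XL 60.80 cm.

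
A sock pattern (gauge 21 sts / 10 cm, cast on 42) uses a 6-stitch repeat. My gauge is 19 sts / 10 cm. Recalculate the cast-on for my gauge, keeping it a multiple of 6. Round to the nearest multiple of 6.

42 × 19 / 21 = 38.00.
Nearest multiple of 6: 36.

CO 36 sts.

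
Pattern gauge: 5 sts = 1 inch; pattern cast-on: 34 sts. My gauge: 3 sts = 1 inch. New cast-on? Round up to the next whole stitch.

Scale factor = 3 / 5 = 0.600.
34 × 3 / 5 = 20.40 sts.
→ 21 sts.

21 stitches.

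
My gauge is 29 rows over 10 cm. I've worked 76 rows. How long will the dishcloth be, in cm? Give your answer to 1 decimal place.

29 rows / 10 cm = 2.9 rows per cm.
76 / 2.9 = 26.21 cm.

26.2 cm.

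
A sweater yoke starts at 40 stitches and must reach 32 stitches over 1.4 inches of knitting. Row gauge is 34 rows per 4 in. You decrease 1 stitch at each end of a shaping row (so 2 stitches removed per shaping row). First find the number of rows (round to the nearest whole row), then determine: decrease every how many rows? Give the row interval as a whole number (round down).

Decrease every 3rd row.

Rows = 1.4 × 8.5 = 11.9 → 12 rows.
Stitches to remove: 8 → 4 shaping rows (at 2 st each).
12 / 4 = 3.00 → every 3 rows.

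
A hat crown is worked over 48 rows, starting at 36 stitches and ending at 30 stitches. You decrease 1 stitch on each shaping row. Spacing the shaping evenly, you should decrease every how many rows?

Stitches to remove: |30 − 36| = 6.
Shaping rows needed: 6 / 1 = 6.
48 rows / 6 = every 8 rows.

Decrease every 8th row.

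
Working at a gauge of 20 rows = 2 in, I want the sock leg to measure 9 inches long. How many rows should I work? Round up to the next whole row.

20 rows / 2 in = 10 rows per inch.
9 × 10 = 90.00 rows.

Knit 90 rows.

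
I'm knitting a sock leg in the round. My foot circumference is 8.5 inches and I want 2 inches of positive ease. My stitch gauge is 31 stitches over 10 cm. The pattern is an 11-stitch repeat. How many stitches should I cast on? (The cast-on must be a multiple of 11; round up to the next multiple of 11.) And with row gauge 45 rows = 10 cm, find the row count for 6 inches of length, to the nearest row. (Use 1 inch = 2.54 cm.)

Finished = 8.5 + 2 = 10.5 inches.
10.5 inches × 2.54 = 26.67 cm.
31/10 = 3.1 sts per cm; 26.67 × 3.1 = 82.68 sts.
Next multiple of 11 → 88.
6 inches = 15.24 cm; × 4.5 = 68.58 → 69 rows.

Cast on 88 stitches; work 69 rows.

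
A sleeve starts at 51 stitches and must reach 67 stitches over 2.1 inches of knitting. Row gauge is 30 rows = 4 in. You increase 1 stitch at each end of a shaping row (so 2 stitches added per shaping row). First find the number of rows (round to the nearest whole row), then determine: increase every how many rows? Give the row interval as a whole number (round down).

Rows = 2.1 × 7.5 = 15.8 → 16 rows.
Stitches to add: 16 → 8 shaping rows (at 2 st each).
16 / 8 = 2.00 → every 2 rows.

Increase every 2nd row.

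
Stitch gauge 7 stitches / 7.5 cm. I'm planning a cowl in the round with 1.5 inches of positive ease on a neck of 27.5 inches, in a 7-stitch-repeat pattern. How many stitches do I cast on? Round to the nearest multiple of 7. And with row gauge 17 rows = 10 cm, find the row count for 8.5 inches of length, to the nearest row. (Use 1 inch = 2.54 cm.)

Cast on 70 stitches; work 37 rows.

Finished = 27.5 + 1.5 = 29 inches.
29 inches × 2.54 = 73.66 cm.
7/7.5 = 0.933 sts per cm; 73.66 × 0.933 = 68.75 sts.
Nearest multiple of 7 → 70.
8.5 inches = 21.59 cm; × 1.7 = 36.70 → 37 rows.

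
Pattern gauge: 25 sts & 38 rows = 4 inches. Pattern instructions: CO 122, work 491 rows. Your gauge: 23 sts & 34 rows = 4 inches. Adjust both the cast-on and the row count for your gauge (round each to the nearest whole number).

Stitches: 122 × 23/25 = 112.24 → 112.
Rows: 491 × 34/38 = 439.32 → 439.

Cast on 112 stitches; work 439 rows.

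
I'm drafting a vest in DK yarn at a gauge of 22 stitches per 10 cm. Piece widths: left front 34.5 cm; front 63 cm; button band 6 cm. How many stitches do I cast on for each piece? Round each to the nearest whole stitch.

Rate = 22/10 = 2.2 sts per cm.
left front: 34.5 × 2.2 = 75.90 → 76.
front: 63 × 2.2 = 138.60 → 139.
button band: 6 × 2.2 = 13.20 → 13.

left front 76; front 139; button band 13.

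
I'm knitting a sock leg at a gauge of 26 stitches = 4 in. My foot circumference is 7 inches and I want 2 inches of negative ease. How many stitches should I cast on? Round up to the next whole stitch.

33 stitches.

Finished = 7 − 2 = 5 in.
26 / 4 = 6.5 sts per inch.
5.00 × 6.5 = 32.50 sts.
→ 33 sts.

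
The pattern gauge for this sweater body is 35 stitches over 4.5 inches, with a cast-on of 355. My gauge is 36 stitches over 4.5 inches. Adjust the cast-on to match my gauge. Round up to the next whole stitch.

CO 366 sts.

Scale factor = 36 / 35 = 1.029.
355 × 36 / 35 = 365.14 sts.
→ 366 sts.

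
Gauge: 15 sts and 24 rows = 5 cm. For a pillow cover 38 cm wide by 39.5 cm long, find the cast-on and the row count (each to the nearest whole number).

Stitch gauge = 15/5 = 3 sts/cm; 38 × 3 = 114.00 → 114 sts.
Row gauge = 24/5 = 4.8 rows/cm; 39.5 × 4.8 = 189.60 → 190 rows.

Cast on 114 stitches and work 190 rows.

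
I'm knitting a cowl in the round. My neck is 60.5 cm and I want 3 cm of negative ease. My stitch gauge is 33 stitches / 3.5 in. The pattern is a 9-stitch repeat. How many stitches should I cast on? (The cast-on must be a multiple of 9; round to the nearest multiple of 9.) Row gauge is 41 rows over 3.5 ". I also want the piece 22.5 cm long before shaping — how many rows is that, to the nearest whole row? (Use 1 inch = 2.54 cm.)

Cast on 216 stitches; work 104 rows.

Finished = 60.5 − 3 = 57.5 cm.
57.5 cm × 1/2.54 = 22.64 inches.
33/3.5 = 9.429 sts per in; 22.64 × 9.429 = 213.44 sts.
Nearest multiple of 9 → 216.
22.5 cm = 8.86 inches; × 11.714 = 103.77 → 104 rows.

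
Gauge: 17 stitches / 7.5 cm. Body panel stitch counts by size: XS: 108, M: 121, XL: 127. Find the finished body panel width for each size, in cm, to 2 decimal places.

17/7.5 = 2.267 sts per cm.
XS: 108 / 2.267 = 47.647 → 47.65 cm.
M: 121 / 2.267 = 53.382 → 53.38 cm.
XL: 127 / 2.267 = 56.029 → 56.03 cm.

XS 47.65 cm; M 53.38 cm; XL 56.03 cm.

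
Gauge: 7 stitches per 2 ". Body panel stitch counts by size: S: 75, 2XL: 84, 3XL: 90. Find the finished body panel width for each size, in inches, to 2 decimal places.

S 21.43 inches; 2XL 24.00 inches; 3XL 25.71 inches.

7/2 = 3.5 sts per in.
S: 75 / 3.5 = 21.429 → 21.43 in.
2XL: 84 / 3.5 = 24.000 → 24.00 in.
3XL: 90 / 3.5 = 25.714 → 25.71 in.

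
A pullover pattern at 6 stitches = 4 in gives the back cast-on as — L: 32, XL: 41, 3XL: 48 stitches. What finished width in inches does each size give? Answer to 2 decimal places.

6/4 = 1.5 sts per in.
L: 32 / 1.5 = 21.333 → 21.33 in.
XL: 41 / 1.5 = 27.333 → 27.33 in.
3XL: 48 / 1.5 = 32.000 → 32.00 in.

L 21.33 inches; XL 27.33 inches; 3XL 32.00 inches.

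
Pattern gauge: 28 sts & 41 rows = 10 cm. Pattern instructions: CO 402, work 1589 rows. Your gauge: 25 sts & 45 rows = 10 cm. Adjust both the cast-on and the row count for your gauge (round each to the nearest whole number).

Cast on 359 stitches; work 1744 rows.

Stitches: 402 × 25/28 = 358.93 → 359.
Rows: 1589 × 45/41 = 1744.02 → 1744.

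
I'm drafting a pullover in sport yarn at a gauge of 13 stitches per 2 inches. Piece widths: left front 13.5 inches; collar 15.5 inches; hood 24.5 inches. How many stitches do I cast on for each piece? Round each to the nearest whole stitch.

Rate = 13/2 = 6.5 sts per in.
left front: 13.5 × 6.5 = 87.75 → 88.
collar: 15.5 × 6.5 = 100.75 → 101.
hood: 24.5 × 6.5 = 159.25 → 159.

left front 88; collar 101; hood 159.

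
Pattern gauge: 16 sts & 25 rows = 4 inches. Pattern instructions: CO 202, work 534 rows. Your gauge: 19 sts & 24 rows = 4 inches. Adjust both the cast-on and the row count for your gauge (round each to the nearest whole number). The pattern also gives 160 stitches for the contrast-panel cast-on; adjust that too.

Stitches: 202 × 19/16 = 239.88 → 240.
Rows: 534 × 24/25 = 512.64 → 513.
contrast-panel cast-on: 160 × 19/16 = 190.00 → 190.

Cast on 240 stitches; work 513 rows; contrast-panel cast-on 190 stitches.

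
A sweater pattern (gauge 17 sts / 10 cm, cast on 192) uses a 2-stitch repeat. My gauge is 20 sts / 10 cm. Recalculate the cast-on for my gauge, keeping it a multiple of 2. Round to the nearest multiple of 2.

226 stitches.

192 × 20 / 17 = 225.88.
Nearest multiple of 2: 226.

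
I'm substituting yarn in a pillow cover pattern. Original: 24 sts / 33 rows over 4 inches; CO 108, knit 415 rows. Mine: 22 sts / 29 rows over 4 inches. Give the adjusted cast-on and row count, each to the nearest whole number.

Cast on 99 stitches; work 365 rows.

Stitches: 108 × 22/24 = 99.00 → 99.
Rows: 415 × 29/33 = 364.70 → 365.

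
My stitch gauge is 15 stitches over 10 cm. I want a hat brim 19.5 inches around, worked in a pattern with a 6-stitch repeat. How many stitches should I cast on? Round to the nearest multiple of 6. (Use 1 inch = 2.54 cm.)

19.5 in = 19.5 × 2.54 = 49.53 cm.
15 / 10 = 1.5 sts/cm.
49.53 × 1.5 = 74.30 sts.
→ 72.

Cast on 72 stitches.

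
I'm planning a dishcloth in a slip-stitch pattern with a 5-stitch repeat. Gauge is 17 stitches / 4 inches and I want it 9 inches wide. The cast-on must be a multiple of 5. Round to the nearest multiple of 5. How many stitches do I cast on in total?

Cast on 40 stitches.

17 / 4 = 4.25 sts per inch.
9 × 4.25 = 38.25 sts.
Nearest multiple of 5: 40.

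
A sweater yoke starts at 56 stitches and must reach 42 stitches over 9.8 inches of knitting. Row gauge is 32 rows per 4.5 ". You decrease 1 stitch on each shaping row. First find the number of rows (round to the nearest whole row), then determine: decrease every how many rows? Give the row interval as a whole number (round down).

Decrease every 5th row.

Rows = 9.8 × 7.111 = 69.7 → 70 rows.
Stitches to remove: 14 → 14 shaping rows (at 1 st each).
70 / 14 = 5.00 → every 5 rows.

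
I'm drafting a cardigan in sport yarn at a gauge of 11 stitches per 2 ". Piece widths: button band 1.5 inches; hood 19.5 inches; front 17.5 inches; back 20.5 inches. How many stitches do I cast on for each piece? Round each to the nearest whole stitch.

Rate = 11/2 = 5.5 sts per in.
button band: 1.5 × 5.5 = 8.25 → 8.
hood: 19.5 × 5.5 = 107.25 → 107.
front: 17.5 × 5.5 = 96.25 → 96.
back: 20.5 × 5.5 = 112.75 → 113.

button band 8; hood 107; front 96; back 113.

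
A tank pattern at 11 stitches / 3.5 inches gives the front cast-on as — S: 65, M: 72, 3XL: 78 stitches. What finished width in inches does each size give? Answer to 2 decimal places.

11/3.5 = 3.143 sts per in.
S: 65 / 3.143 = 20.682 → 20.68 in.
M: 72 / 3.143 = 22.909 → 22.91 in.
3XL: 78 / 3.143 = 24.818 → 24.82 in.

S 20.68 inches; M 22.91 inches; 3XL 24.82 inches.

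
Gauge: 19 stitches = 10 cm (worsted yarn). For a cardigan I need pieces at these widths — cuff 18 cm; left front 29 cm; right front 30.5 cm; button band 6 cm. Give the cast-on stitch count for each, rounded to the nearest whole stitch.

Rate = 19/10 = 1.9 sts per cm.
cuff: 18 × 1.9 = 34.20 → 34.
left front: 29 × 1.9 = 55.10 → 55.
right front: 30.5 × 1.9 = 57.95 → 58.
button band: 6 × 1.9 = 11.40 → 11.

cuff 34; left front 55; right front 58; button band 11.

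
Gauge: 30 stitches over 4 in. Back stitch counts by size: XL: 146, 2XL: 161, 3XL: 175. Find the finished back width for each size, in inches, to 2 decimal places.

30/4 = 7.5 sts per in.
XL: 146 / 7.5 = 19.467 → 19.47 in.
2XL: 161 / 7.5 = 21.467 → 21.47 in.
3XL: 175 / 7.5 = 23.333 → 23.33 in.

XL 19.47 inches; 2XL 21.47 inches; 3XL 23.33 inches.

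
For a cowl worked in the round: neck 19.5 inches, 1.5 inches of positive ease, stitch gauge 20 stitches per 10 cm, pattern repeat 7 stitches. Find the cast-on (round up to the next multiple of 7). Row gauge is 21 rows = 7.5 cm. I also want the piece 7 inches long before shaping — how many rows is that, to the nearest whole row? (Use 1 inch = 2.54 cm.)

Finished = 19.5 + 1.5 = 21 inches.
21 inches × 2.54 = 53.34 cm.
20/10 = 2 sts per cm; 53.34 × 2 = 106.68 sts.
Next multiple of 7 → 112.
7 inches = 17.78 cm; × 2.8 = 49.78 → 50 rows.

Cast on 112 stitches; work 50 rows.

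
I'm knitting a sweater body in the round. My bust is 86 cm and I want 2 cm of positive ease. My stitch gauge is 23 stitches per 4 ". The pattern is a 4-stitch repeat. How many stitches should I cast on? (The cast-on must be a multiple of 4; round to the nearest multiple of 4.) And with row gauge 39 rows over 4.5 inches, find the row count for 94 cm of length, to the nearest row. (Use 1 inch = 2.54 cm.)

Cast on 200 stitches; work 321 rows.

Finished = 86 + 2 = 88 cm.
88 cm × 1/2.54 = 34.65 inches.
23/4 = 5.75 sts per in; 34.65 × 5.75 = 199.21 sts.
Nearest multiple of 4 → 200.
94 cm = 37.01 inches; × 8.667 = 320.73 → 321 rows.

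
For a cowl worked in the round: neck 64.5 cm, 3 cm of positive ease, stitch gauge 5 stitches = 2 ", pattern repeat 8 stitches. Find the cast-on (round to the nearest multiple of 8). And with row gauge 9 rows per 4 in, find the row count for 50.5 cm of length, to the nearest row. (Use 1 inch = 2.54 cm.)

Finished = 64.5 + 3 = 67.5 cm.
67.5 cm × 1/2.54 = 26.57 inches.
5/2 = 2.5 sts per in; 26.57 × 2.5 = 66.44 sts.
Nearest multiple of 8 → 64.
50.5 cm = 19.88 inches; × 2.25 = 44.73 → 45 rows.

Cast on 64 stitches; work 45 rows.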